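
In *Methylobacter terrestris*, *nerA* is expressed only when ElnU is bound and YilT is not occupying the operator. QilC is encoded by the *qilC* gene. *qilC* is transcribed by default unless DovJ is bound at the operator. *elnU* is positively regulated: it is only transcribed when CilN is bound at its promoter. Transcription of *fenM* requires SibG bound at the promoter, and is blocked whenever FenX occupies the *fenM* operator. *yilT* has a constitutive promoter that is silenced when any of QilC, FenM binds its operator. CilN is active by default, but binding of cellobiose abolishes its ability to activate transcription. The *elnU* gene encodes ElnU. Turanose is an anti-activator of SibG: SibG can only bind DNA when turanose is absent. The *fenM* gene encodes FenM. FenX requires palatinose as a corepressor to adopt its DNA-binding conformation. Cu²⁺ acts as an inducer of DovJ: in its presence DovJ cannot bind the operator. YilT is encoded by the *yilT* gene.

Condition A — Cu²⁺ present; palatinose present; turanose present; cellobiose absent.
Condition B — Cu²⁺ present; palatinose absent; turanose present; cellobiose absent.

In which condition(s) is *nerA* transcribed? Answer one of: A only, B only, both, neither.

Condition A:
Cu²⁺ is present, so DovJ is inactive.
With no repressor bound, *qilC* is transcribed.
So QilC is produced and active.
Palatinose is present, so FenX is active.
Turanose is present, so SibG is inactive.
With repressor FenX bound, *fenM* is not transcribed.
So FenM is not produced.
With repressor QilC bound, *yilT* is not transcribed.
So YilT is not produced.
Cellobiose is absent, so CilN is active.
No repressor is bound and CilN is active, so *elnU* is transcribed.
So ElnU is produced and active.
No repressor is bound and ElnU is active, so *nerA* is transcribed.
→ *nerA* is ON in A.
Condition B:
Cu²⁺ is present, so DovJ is inactive.
With no repressor bound, *qilC* is transcribed.
So QilC is produced and active.
Palatinose is absent, so FenX is inactive.
Turanose is present, so SibG is inactive.
Required activator SibG is absent, so *fenM* is not transcribed.
So FenM is not produced.
With repressor QilC bound, *yilT* is not transcribed.
So YilT is not produced.
Cellobiose is absent, so CilN is active.
No repressor is bound and CilN is active, so *elnU* is transcribed.
So ElnU is produced and active.
No repressor is bound and ElnU is active, so *nerA* is transcribed.
→ *nerA* is ON in B.

both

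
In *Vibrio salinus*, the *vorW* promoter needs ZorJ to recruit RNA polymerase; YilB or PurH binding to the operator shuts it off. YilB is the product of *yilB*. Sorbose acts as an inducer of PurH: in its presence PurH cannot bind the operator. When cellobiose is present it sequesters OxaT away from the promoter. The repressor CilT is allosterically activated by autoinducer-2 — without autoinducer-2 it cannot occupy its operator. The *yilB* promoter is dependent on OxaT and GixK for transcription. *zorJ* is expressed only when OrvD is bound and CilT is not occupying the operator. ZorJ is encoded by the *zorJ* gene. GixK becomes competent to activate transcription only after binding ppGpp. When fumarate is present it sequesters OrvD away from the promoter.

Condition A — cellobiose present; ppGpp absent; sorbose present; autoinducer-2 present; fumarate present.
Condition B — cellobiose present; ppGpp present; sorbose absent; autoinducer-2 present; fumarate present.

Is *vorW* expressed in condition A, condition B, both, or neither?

Condition A:
Cellobiose is present, so OxaT is inactive.
ppGpp is absent, so GixK is inactive.
Required activator OxaT is absent, so *yilB* is not transcribed.
So YilB is not produced.
Sorbose is present, so PurH is inactive.
Autoinducer-2 is present, so CilT is active.
Fumarate is present, so OrvD is inactive.
With repressor CilT bound, *zorJ* is not transcribed.
So ZorJ is not produced.
Required activator ZorJ is absent, so *vorW* is not transcribed.
→ *vorW* is OFF in A.
Condition B:
Cellobiose is present, so OxaT is inactive.
ppGpp is present, so GixK is active.
Required activator OxaT is absent, so *yilB* is not transcribed.
So YilB is not produced.
Sorbose is absent, so PurH is active.
Autoinducer-2 is present, so CilT is active.
Fumarate is present, so OrvD is inactive.
With repressor CilT bound, *zorJ* is not transcribed.
So ZorJ is not produced.
With repressor PurH bound, *vorW* is not transcribed.
→ *vorW* is OFF in B.

neither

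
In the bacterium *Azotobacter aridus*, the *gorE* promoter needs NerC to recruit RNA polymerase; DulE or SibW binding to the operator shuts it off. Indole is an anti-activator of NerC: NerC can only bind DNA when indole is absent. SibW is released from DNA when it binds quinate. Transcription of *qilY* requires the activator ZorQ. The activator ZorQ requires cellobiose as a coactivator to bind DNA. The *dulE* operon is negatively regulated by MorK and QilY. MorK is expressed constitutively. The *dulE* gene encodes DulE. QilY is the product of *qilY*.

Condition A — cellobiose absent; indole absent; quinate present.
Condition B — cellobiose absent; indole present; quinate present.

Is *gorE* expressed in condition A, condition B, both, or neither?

A only

Condition A:
MorK is produced constitutively and is active.
Cellobiose is absent, so ZorQ is inactive.
Required activator ZorQ is absent, so *qilY* is not transcribed.
So QilY is not produced.
With repressor MorK bound, *dulE* is not transcribed.
So DulE is not produced.
Indole is absent, so NerC is active.
Quinate is present, so SibW is inactive.
No repressor is bound and NerC is active, so *gorE* is transcribed.
→ *gorE* is ON in A.
Condition B:
MorK is produced constitutively and is active.
Cellobiose is absent, so ZorQ is inactive.
Required activator ZorQ is absent, so *qilY* is not transcribed.
So QilY is not produced.
With repressor MorK bound, *dulE* is not transcribed.
So DulE is not produced.
Indole is present, so NerC is inactive.
Quinate is present, so SibW is inactive.
Required activator NerC is absent, so *gorE* is not transcribed.
→ *gorE* is OFF in B.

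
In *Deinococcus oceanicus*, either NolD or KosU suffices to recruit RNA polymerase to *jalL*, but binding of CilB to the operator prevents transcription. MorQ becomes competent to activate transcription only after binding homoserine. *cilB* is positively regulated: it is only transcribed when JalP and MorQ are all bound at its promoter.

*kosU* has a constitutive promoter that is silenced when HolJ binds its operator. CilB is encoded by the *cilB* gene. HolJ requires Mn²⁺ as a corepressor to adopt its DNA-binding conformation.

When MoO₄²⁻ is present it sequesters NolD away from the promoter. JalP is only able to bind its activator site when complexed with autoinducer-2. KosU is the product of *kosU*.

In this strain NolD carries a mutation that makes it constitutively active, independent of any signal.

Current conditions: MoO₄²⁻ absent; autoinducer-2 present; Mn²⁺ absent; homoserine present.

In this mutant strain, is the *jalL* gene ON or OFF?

Autoinducer-2 is present, so JalP is active.
Homoserine is present, so MorQ is active.
No repressor is bound and JalP and MorQ are active, so *cilB* is transcribed.
So CilB is produced and active.
NolD is constitutively active in this strain.
Mn²⁺ is absent, so HolJ is inactive.
With no repressor bound, *kosU* is transcribed.
So KosU is produced and active.
With repressor CilB bound, *jalL* is not transcribed.

OFF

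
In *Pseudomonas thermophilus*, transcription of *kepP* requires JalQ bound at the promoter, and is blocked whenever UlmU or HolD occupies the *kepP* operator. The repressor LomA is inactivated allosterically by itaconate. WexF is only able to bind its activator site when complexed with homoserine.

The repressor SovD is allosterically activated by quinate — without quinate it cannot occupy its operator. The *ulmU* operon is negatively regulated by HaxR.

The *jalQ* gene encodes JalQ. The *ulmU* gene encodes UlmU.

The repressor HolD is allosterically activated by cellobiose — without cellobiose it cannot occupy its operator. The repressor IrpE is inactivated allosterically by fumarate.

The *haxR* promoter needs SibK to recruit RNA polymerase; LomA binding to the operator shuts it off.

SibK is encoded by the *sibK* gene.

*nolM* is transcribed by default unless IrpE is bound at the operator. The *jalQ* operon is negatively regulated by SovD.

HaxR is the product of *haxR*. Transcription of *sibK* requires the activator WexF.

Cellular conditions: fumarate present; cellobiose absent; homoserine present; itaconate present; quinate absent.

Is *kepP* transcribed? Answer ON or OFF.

Itaconate is present, so LomA is inactive.
Homoserine is present, so WexF is active.
No repressor is bound and WexF is active, so *sibK* is transcribed.
So SibK is produced and active.
No repressor is bound and SibK is active, so *haxR* is transcribed.
So HaxR is produced and active.
With repressor HaxR bound, *ulmU* is not transcribed.
So UlmU is not produced.
Quinate is absent, so SovD is inactive.
With no repressor bound, *jalQ* is transcribed.
So JalQ is produced and active.
Cellobiose is absent, so HolD is inactive.
No repressor is bound and JalQ is active, so *kepP* is transcribed.

ON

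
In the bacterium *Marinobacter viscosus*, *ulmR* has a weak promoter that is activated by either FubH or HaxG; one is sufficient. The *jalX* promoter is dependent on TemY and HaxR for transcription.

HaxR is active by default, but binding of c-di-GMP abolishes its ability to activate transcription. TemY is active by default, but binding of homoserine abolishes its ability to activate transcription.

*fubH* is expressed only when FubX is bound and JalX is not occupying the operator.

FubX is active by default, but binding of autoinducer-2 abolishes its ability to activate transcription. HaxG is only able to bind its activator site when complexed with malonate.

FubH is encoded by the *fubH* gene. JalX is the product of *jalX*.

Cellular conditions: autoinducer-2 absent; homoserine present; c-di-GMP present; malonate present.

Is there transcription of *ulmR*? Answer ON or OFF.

ON

Autoinducer-2 is absent, so FubX is active.
Homoserine is present, so TemY is inactive.
c-di-GMP is present, so HaxR is inactive.
Required activator TemY is absent, so *jalX* is not transcribed.
So JalX is not produced.
No repressor is bound and FubX is active, so *fubH* is transcribed.
So FubH is produced and active.
Malonate is present, so HaxG is active.
Activator FubH is present, so *ulmR* is transcribed.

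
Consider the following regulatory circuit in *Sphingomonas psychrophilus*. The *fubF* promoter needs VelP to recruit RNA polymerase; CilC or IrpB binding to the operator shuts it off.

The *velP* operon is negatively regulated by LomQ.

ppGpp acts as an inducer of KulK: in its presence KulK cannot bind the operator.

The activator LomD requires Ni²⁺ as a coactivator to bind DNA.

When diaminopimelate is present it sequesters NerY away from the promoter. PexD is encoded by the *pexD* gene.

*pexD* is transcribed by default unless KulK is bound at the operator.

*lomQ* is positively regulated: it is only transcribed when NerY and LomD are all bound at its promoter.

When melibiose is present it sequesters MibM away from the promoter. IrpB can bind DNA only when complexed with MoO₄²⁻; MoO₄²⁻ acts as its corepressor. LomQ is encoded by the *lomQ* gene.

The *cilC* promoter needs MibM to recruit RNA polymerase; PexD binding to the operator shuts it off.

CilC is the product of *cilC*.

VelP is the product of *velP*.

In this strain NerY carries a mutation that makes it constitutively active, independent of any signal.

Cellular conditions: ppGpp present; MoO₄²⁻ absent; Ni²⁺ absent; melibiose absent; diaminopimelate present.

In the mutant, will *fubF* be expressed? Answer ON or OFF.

ON

Melibiose is absent, so MibM is active.
ppGpp is present, so KulK is inactive.
With no repressor bound, *pexD* is transcribed.
So PexD is produced and active.
With repressor PexD bound, *cilC* is not transcribed.
So CilC is not produced.
MoO₄²⁻ is absent, so IrpB is inactive.
NerY is constitutively active in this strain.
Ni²⁺ is absent, so LomD is inactive.
Required activator LomD is absent, so *lomQ* is not transcribed.
So LomQ is not produced.
With no repressor bound, *velP* is transcribed.
So VelP is produced and active.
No repressor is bound and VelP is active, so *fubF* is transcribed.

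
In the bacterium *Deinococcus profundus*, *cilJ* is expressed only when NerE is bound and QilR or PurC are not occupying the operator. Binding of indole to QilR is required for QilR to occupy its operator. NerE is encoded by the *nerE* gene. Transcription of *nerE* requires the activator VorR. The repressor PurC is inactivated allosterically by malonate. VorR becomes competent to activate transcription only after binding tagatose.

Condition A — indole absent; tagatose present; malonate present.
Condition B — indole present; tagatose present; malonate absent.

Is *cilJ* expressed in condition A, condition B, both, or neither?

Condition A:
Indole is absent, so QilR is inactive.
Tagatose is present, so VorR is active.
No repressor is bound and VorR is active, so *nerE* is transcribed.
So NerE is produced and active.
Malonate is present, so PurC is inactive.
No repressor is bound and NerE is active, so *cilJ* is transcribed.
→ *cilJ* is ON in A.
Condition B:
Indole is present, so QilR is active.
Tagatose is present, so VorR is active.
No repressor is bound and VorR is active, so *nerE* is transcribed.
So NerE is produced and active.
Malonate is absent, so PurC is active.
With repressor QilR bound, *cilJ* is not transcribed.
→ *cilJ* is OFF in B.

A only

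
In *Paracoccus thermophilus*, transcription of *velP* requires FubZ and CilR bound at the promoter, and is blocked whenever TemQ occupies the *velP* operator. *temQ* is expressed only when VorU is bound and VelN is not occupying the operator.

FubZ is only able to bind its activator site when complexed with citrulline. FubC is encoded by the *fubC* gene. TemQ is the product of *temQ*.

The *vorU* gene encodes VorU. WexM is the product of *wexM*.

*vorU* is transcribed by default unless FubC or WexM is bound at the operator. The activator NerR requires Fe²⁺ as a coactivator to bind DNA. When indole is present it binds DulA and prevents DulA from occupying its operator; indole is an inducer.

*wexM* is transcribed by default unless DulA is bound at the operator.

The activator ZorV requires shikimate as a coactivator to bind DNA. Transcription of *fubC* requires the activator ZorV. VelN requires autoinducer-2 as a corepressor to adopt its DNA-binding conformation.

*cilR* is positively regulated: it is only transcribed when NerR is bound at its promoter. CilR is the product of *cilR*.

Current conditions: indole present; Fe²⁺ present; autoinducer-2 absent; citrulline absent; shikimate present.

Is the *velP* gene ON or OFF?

OFF

Citrulline is absent, so FubZ is inactive.
Autoinducer-2 is absent, so VelN is inactive.
Shikimate is present, so ZorV is active.
No repressor is bound and ZorV is active, so *fubC* is transcribed.
So FubC is produced and active.
Indole is present, so DulA is inactive.
With no repressor bound, *wexM* is transcribed.
So WexM is produced and active.
With repressor FubC bound, *vorU* is not transcribed.
So VorU is not produced.
Required activator VorU is absent, so *temQ* is not transcribed.
So TemQ is not produced.
Fe²⁺ is present, so NerR is active.
No repressor is bound and NerR is active, so *cilR* is transcribed.
So CilR is produced and active.
Required activator FubZ is absent, so *velP* is not transcribed.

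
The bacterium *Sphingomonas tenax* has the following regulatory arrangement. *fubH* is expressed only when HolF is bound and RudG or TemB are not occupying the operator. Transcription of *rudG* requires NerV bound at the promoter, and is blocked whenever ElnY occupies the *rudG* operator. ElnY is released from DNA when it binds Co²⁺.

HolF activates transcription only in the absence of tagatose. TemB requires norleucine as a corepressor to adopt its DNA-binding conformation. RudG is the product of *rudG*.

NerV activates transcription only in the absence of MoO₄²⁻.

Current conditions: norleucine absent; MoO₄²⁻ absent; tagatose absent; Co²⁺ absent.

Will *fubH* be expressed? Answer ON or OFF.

ON

Tagatose is absent, so HolF is active.
Co²⁺ is absent, so ElnY is active.
MoO₄²⁻ is absent, so NerV is active.
With repressor ElnY bound, *rudG* is not transcribed.
So RudG is not produced.
Norleucine is absent, so TemB is inactive.
No repressor is bound and HolF is active, so *fubH* is transcribed.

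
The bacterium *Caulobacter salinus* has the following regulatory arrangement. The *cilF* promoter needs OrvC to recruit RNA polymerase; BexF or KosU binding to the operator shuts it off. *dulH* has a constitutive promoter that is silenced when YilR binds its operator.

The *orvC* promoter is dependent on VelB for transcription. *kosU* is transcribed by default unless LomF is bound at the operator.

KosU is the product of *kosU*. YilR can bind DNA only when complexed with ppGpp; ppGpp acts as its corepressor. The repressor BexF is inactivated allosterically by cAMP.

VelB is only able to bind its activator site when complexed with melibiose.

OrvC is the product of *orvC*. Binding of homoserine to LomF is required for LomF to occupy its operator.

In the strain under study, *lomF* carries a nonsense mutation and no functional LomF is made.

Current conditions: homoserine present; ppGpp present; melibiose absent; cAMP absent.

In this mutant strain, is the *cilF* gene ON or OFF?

OFF

cAMP is absent, so BexF is active.
LomF is non-functional in this strain, so it has no effect.
With no repressor bound, *kosU* is transcribed.
So KosU is produced and active.
Melibiose is absent, so VelB is inactive.
Required activator VelB is absent, so *orvC* is not transcribed.
So OrvC is not produced.
With repressor BexF bound, *cilF* is not transcribed.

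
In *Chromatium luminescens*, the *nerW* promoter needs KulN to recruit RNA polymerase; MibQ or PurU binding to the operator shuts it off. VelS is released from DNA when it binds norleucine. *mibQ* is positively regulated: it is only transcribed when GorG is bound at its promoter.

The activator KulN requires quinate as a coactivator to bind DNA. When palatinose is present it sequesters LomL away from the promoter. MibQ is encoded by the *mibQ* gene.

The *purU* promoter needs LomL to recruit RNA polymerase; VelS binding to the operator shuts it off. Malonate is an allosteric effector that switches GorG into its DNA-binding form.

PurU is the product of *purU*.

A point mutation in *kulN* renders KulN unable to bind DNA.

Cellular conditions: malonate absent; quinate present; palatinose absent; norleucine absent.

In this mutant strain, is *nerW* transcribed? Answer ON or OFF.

OFF

Malonate is absent, so GorG is inactive.
Required activator GorG is absent, so *mibQ* is not transcribed.
So MibQ is not produced.
Palatinose is absent, so LomL is active.
Norleucine is absent, so VelS is active.
With repressor VelS bound, *purU* is not transcribed.
So PurU is not produced.
KulN is non-functional in this strain, so it has no effect.
Required activator KulN is absent, so *nerW* is not transcribed.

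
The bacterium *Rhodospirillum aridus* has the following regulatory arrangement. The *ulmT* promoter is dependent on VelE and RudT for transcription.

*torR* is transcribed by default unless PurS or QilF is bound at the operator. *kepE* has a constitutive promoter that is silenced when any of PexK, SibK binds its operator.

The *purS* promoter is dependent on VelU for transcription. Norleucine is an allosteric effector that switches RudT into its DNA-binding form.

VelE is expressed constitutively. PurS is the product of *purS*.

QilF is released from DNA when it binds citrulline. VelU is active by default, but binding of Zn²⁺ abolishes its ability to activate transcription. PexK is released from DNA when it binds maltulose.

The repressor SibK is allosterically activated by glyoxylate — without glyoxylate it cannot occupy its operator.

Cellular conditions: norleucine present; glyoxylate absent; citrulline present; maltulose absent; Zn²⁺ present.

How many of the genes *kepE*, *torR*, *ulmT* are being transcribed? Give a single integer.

Maltulose is absent, so PexK is active.
Glyoxylate is absent, so SibK is inactive.
With repressor PexK bound, *kepE* is not transcribed.
→ *kepE* is OFF.
Zn²⁺ is present, so VelU is inactive.
Required activator VelU is absent, so *purS* is not transcribed.
So PurS is not produced.
Citrulline is present, so QilF is inactive.
With no repressor bound, *torR* is transcribed.
→ *torR* is ON.
VelE is produced constitutively and is active.
Norleucine is present, so RudT is active.
No repressor is bound and VelE and RudT are active, so *ulmT* is transcribed.
→ *ulmT* is ON.
2 of the 3 genes are transcribed.

2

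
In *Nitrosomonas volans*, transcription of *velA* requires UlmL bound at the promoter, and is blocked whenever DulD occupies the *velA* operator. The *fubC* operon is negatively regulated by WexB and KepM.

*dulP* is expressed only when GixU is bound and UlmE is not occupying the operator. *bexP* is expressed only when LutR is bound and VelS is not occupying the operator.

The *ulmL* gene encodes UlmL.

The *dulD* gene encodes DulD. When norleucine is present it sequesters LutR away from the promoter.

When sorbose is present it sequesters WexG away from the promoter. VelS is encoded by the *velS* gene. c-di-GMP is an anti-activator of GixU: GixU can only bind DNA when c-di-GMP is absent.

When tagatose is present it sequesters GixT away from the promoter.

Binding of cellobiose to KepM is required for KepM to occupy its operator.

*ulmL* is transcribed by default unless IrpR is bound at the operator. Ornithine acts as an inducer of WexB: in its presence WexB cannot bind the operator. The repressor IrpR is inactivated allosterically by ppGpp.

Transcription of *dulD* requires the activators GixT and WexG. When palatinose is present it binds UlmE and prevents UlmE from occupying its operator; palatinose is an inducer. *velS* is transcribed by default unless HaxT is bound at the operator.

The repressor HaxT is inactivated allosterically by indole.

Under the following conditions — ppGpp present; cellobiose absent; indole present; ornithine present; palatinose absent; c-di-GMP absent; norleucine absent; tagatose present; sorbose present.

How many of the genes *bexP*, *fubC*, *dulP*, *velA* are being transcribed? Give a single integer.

Indole is present, so HaxT is inactive.
With no repressor bound, *velS* is transcribed.
So VelS is produced and active.
Norleucine is absent, so LutR is active.
With repressor VelS bound, *bexP* is not transcribed.
→ *bexP* is OFF.
Ornithine is present, so WexB is inactive.
Cellobiose is absent, so KepM is inactive.
With no repressor bound, *fubC* is transcribed.
→ *fubC* is ON.
c-di-GMP is absent, so GixU is active.
Palatinose is absent, so UlmE is active.
With repressor UlmE bound, *dulP* is not transcribed.
→ *dulP* is OFF.
Tagatose is present, so GixT is inactive.
Sorbose is present, so WexG is inactive.
Required activator GixT is absent, so *dulD* is not transcribed.
So DulD is not produced.
ppGpp is present, so IrpR is inactive.
With no repressor bound, *ulmL* is transcribed.
So UlmL is produced and active.
No repressor is bound and UlmL is active, so *velA* is transcribed.
→ *velA* is ON.
2 of the 4 genes are transcribed.

2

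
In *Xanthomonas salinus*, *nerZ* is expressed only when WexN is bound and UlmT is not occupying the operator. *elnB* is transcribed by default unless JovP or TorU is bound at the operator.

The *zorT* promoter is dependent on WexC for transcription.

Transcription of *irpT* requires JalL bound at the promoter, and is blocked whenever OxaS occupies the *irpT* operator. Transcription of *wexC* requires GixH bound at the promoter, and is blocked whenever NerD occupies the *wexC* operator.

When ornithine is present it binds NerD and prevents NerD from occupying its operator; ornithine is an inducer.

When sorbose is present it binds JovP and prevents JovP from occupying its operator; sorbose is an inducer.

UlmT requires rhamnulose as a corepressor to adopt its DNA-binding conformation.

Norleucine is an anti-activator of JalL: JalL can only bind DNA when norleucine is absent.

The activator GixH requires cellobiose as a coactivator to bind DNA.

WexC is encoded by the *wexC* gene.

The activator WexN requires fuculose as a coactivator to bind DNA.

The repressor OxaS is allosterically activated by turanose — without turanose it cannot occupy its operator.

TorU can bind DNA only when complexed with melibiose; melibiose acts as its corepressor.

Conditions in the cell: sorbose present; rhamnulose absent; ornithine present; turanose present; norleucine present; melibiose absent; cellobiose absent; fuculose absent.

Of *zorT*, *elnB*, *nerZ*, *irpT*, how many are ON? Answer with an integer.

Cellobiose is absent, so GixH is inactive.
Ornithine is present, so NerD is inactive.
Required activator GixH is absent, so *wexC* is not transcribed.
So WexC is not produced.
Required activator WexC is absent, so *zorT* is not transcribed.
→ *zorT* is OFF.
Sorbose is present, so JovP is inactive.
Melibiose is absent, so TorU is inactive.
With no repressor bound, *elnB* is transcribed.
→ *elnB* is ON.
Fuculose is absent, so WexN is inactive.
Rhamnulose is absent, so UlmT is inactive.
Required activator WexN is absent, so *nerZ* is not transcribed.
→ *nerZ* is OFF.
Turanose is present, so OxaS is active.
Norleucine is present, so JalL is inactive.
With repressor OxaS bound, *irpT* is not transcribed.
→ *irpT* is OFF.
1 of the 4 genes is transcribed.

1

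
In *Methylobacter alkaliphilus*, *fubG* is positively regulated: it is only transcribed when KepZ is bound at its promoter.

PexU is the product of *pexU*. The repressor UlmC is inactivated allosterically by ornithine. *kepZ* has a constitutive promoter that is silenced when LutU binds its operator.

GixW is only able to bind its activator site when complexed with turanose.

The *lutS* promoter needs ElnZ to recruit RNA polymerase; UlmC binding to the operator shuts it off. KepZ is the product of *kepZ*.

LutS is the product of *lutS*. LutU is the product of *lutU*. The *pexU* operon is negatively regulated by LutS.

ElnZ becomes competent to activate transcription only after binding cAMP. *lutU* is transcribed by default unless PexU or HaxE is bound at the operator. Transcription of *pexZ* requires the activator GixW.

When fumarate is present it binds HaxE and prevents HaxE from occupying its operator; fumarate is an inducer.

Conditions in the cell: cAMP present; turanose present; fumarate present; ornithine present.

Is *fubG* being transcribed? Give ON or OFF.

OFF

Ornithine is present, so UlmC is inactive.
cAMP is present, so ElnZ is active.
No repressor is bound and ElnZ is active, so *lutS* is transcribed.
So LutS is produced and active.
With repressor LutS bound, *pexU* is not transcribed.
So PexU is not produced.
Fumarate is present, so HaxE is inactive.
With no repressor bound, *lutU* is transcribed.
So LutU is produced and active.
With repressor LutU bound, *kepZ* is not transcribed.
So KepZ is not produced.
Required activator KepZ is absent, so *fubG* is not transcribed.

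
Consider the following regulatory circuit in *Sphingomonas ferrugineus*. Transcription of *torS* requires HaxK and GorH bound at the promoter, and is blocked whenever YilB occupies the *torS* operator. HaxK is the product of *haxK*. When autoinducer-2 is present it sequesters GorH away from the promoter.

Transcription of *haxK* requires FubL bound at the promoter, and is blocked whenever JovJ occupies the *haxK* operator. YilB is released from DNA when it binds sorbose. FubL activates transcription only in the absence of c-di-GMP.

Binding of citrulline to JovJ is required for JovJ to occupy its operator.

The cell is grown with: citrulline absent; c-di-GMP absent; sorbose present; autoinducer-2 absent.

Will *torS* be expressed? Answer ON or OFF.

ON

Citrulline is absent, so JovJ is inactive.
c-di-GMP is absent, so FubL is active.
No repressor is bound and FubL is active, so *haxK* is transcribed.
So HaxK is produced and active.
Autoinducer-2 is absent, so GorH is active.
Sorbose is present, so YilB is inactive.
No repressor is bound and HaxK and GorH are active, so *torS* is transcribed.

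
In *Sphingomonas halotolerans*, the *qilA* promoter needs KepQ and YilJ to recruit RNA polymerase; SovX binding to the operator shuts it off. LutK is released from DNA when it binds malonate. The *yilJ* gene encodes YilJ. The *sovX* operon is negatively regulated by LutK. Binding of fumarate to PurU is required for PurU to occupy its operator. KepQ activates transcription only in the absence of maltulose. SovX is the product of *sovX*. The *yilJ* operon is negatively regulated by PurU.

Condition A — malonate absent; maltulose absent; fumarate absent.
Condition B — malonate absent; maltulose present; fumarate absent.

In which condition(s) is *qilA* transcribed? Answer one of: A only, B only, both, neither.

Condition A:
Malonate is absent, so LutK is active.
With repressor LutK bound, *sovX* is not transcribed.
So SovX is not produced.
Maltulose is absent, so KepQ is active.
Fumarate is absent, so PurU is inactive.
With no repressor bound, *yilJ* is transcribed.
So YilJ is produced and active.
No repressor is bound and KepQ and YilJ are active, so *qilA* is transcribed.
→ *qilA* is ON in A.
Condition B:
Malonate is absent, so LutK is active.
With repressor LutK bound, *sovX* is not transcribed.
So SovX is not produced.
Maltulose is present, so KepQ is inactive.
Fumarate is absent, so PurU is inactive.
With no repressor bound, *yilJ* is transcribed.
So YilJ is produced and active.
Required activator KepQ is absent, so *qilA* is not transcribed.
→ *qilA* is OFF in B.

A only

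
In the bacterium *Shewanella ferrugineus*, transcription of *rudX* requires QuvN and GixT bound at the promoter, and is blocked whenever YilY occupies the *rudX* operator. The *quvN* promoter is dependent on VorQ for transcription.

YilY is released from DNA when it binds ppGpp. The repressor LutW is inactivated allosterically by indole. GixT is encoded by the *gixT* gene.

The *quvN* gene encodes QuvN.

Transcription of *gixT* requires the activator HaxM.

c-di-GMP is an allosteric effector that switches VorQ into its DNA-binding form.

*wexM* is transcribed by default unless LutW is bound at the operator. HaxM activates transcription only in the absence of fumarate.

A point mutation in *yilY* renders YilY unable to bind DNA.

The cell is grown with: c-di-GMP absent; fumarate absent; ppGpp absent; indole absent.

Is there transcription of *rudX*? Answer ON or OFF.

OFF

c-di-GMP is absent, so VorQ is inactive.
Required activator VorQ is absent, so *quvN* is not transcribed.
So QuvN is not produced.
YilY is non-functional in this strain, so it has no effect.
Fumarate is absent, so HaxM is active.
No repressor is bound and HaxM is active, so *gixT* is transcribed.
So GixT is produced and active.
Required activator QuvN is absent, so *rudX* is not transcribed.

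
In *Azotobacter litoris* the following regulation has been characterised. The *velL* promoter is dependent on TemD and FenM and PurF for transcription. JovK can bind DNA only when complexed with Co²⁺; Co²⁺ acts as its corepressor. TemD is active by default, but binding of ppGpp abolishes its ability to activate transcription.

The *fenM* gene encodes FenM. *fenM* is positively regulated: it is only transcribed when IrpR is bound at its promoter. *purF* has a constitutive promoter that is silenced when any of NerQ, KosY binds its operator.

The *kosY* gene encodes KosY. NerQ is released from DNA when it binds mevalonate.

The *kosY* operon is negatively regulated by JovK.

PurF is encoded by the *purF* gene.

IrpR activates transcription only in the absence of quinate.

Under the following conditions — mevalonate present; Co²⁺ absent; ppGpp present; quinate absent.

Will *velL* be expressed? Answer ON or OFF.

ppGpp is present, so TemD is inactive.
Quinate is absent, so IrpR is active.
No repressor is bound and IrpR is active, so *fenM* is transcribed.
So FenM is produced and active.
Mevalonate is present, so NerQ is inactive.
Co²⁺ is absent, so JovK is inactive.
With no repressor bound, *kosY* is transcribed.
So KosY is produced and active.
With repressor KosY bound, *purF* is not transcribed.
So PurF is not produced.
Required activator TemD is absent, so *velL* is not transcribed.

OFF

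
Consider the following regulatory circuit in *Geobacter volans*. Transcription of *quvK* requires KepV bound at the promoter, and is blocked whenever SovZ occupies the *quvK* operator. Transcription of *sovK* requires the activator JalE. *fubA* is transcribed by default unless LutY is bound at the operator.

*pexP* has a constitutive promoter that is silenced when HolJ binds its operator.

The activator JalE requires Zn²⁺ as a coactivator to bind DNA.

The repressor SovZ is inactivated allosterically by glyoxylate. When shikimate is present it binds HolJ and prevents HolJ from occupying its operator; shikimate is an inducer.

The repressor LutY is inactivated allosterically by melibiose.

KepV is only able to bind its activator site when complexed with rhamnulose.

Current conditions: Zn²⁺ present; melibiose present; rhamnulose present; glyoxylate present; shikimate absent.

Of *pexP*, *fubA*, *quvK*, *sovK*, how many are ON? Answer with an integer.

Shikimate is absent, so HolJ is active.
With repressor HolJ bound, *pexP* is not transcribed.
→ *pexP* is OFF.
Melibiose is present, so LutY is inactive.
With no repressor bound, *fubA* is transcribed.
→ *fubA* is ON.
Glyoxylate is present, so SovZ is inactive.
Rhamnulose is present, so KepV is active.
No repressor is bound and KepV is active, so *quvK* is transcribed.
→ *quvK* is ON.
Zn²⁺ is present, so JalE is active.
No repressor is bound and JalE is active, so *sovK* is transcribed.
→ *sovK* is ON.
3 of the 4 genes are transcribed.

3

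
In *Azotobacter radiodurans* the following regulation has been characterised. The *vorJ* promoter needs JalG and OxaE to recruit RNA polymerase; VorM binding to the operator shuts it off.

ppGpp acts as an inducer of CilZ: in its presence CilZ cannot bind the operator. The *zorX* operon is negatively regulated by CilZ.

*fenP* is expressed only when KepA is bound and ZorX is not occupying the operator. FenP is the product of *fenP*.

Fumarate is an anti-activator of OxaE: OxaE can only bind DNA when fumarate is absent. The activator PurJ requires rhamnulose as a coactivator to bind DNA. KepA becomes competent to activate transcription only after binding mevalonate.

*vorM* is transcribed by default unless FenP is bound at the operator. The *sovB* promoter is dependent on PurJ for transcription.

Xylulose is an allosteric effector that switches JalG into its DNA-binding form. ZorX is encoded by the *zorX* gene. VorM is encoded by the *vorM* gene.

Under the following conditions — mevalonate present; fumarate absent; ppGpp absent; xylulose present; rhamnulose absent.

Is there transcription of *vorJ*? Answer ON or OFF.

ON

Xylulose is present, so JalG is active.
ppGpp is absent, so CilZ is active.
With repressor CilZ bound, *zorX* is not transcribed.
So ZorX is not produced.
Mevalonate is present, so KepA is active.
No repressor is bound and KepA is active, so *fenP* is transcribed.
So FenP is produced and active.
With repressor FenP bound, *vorM* is not transcribed.
So VorM is not produced.
Fumarate is absent, so OxaE is active.
No repressor is bound and JalG and OxaE are active, so *vorJ* is transcribed.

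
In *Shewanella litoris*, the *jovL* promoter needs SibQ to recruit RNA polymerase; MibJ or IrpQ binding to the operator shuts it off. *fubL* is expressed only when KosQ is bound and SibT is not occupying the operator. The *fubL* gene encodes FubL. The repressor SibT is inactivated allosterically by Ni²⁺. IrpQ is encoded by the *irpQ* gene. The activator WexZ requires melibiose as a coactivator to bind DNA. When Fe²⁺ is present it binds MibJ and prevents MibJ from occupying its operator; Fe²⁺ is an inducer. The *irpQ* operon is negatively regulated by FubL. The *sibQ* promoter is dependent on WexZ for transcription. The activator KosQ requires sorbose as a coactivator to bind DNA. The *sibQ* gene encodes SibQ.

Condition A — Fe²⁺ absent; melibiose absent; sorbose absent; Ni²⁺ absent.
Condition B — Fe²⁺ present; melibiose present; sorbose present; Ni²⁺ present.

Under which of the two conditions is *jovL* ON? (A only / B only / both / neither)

B only

Condition A:
Fe²⁺ is absent, so MibJ is active.
Melibiose is absent, so WexZ is inactive.
Required activator WexZ is absent, so *sibQ* is not transcribed.
So SibQ is not produced.
Sorbose is absent, so KosQ is inactive.
Ni²⁺ is absent, so SibT is active.
With repressor SibT bound, *fubL* is not transcribed.
So FubL is not produced.
With no repressor bound, *irpQ* is transcribed.
So IrpQ is produced and active.
With repressor MibJ bound, *jovL* is not transcribed.
→ *jovL* is OFF in A.
Condition B:
Fe²⁺ is present, so MibJ is inactive.
Melibiose is present, so WexZ is active.
No repressor is bound and WexZ is active, so *sibQ* is transcribed.
So SibQ is produced and active.
Sorbose is present, so KosQ is active.
Ni²⁺ is present, so SibT is inactive.
No repressor is bound and KosQ is active, so *fubL* is transcribed.
So FubL is produced and active.
With repressor FubL bound, *irpQ* is not transcribed.
So IrpQ is not produced.
No repressor is bound and SibQ is active, so *jovL* is transcribed.
→ *jovL* is ON in B.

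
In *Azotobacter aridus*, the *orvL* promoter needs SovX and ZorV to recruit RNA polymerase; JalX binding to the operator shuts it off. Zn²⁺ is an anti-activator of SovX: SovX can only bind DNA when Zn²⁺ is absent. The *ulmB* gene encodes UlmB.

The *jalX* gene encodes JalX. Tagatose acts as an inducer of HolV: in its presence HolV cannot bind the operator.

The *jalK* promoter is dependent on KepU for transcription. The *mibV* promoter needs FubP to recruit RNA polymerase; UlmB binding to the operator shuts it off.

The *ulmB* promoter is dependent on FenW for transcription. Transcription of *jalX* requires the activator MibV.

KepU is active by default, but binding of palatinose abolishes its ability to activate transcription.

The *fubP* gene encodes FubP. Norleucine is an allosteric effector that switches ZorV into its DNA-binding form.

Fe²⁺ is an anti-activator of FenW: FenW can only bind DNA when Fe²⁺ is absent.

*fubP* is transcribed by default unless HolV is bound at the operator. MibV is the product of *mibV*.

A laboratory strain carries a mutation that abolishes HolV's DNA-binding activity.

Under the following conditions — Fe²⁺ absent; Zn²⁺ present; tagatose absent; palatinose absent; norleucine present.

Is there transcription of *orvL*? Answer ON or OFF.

OFF

Zn²⁺ is present, so SovX is inactive.
Norleucine is present, so ZorV is active.
HolV is non-functional in this strain, so it has no effect.
With no repressor bound, *fubP* is transcribed.
So FubP is produced and active.
Fe²⁺ is absent, so FenW is active.
No repressor is bound and FenW is active, so *ulmB* is transcribed.
So UlmB is produced and active.
With repressor UlmB bound, *mibV* is not transcribed.
So MibV is not produced.
Required activator MibV is absent, so *jalX* is not transcribed.
So JalX is not produced.
Required activator SovX is absent, so *orvL* is not transcribed.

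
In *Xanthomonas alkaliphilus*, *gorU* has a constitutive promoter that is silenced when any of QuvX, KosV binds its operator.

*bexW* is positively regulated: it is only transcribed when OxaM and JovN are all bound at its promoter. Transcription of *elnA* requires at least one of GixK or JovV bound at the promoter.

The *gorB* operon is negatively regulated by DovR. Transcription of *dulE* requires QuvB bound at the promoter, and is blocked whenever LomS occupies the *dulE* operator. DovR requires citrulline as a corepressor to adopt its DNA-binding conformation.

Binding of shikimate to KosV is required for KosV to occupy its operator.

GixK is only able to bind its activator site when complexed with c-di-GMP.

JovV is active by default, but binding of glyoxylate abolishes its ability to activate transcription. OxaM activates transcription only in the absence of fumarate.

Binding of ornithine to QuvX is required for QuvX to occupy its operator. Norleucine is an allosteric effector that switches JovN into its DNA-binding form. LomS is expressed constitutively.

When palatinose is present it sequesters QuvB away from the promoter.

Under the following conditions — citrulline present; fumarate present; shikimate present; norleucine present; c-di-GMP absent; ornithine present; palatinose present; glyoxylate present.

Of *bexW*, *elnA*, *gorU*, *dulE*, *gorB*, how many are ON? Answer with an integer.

0

Fumarate is present, so OxaM is inactive.
Norleucine is present, so JovN is active.
Required activator OxaM is absent, so *bexW* is not transcribed.
→ *bexW* is OFF.
c-di-GMP is absent, so GixK is inactive.
Glyoxylate is present, so JovV is inactive.
No activator is available at the *elnA* promoter, so *elnA* is not transcribed.
→ *elnA* is OFF.
Ornithine is present, so QuvX is active.
Shikimate is present, so KosV is active.
With repressor QuvX bound, *gorU* is not transcribed.
→ *gorU* is OFF.
LomS is produced constitutively and is active.
Palatinose is present, so QuvB is inactive.
With repressor LomS bound, *dulE* is not transcribed.
→ *dulE* is OFF.
Citrulline is present, so DovR is active.
With repressor DovR bound, *gorB* is not transcribed.
→ *gorB* is OFF.
0 of the 5 genes are transcribed.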